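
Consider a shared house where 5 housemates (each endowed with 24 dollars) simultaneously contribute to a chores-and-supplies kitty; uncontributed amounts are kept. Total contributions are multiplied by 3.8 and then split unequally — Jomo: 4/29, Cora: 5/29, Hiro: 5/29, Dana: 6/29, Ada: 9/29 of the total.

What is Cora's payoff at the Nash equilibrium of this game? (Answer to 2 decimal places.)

For player j, contributing a unit is worthwhile iff 3.8 × (j's share) ≥ 1, i.e. iff j's share is at least 0.2632.
The only share above 0.2632 is Ada's 9/29, contributing 24; the remaining 4 contribute 0. Total contributed: 24.
Cora keeps 24 and receives 3.8 × 24 × 5/29 = 15.72 from the chores-and-supplies kitty, for a payoff of 39.72.

39.72 dollars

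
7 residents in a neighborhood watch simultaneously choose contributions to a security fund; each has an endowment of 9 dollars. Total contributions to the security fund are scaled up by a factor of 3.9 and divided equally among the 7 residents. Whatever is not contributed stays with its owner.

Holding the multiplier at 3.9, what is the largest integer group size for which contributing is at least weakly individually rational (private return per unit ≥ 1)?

3

Private return per unit is 3.9/(group size), which is ≥ 1 whenever the group size is ≤ 3.9.
The largest such integer is 3.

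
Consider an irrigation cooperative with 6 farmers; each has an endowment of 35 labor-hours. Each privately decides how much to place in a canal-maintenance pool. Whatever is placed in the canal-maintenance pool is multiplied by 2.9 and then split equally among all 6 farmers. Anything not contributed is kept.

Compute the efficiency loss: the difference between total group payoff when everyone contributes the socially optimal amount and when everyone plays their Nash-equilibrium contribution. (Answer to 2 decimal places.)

Each contributed unit returns 2.9/6 = 0.4833 to its contributor — below 1 — so contributing 0 is dominant for every player. At the Nash equilibrium everyone keeps their 35, and the group total is 6 × 35 = 210.
Each contributed unit returns 2.900 to the group as a whole (0.4833 to each of 6 players), which exceeds 1, so the social optimum is full contribution: group total = 2.900 × 210 = 609.00.
Efficiency loss = 609.00 − 210 = 399.00.

399.00 labor-hours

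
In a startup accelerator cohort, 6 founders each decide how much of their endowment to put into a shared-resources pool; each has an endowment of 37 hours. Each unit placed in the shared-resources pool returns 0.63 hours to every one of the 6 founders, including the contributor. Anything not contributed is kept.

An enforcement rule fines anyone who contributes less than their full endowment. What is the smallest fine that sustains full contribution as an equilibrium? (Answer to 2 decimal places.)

13.69 hours

Given the others contribute fully, the best deviation is to contribute 0 (any partial contribution still incurs the fine and gives up units whose private return 0.63 is below 1).
Deviating from 37 to 0 saves 37 hours but forfeits the deviator's share of the drop in the shared-resources pool: 0.63 × 37 = 23.31.
So the deviation gain is 37 − 23.31 = 13.69, and the fine must be at least 13.69 hours to wipe it out.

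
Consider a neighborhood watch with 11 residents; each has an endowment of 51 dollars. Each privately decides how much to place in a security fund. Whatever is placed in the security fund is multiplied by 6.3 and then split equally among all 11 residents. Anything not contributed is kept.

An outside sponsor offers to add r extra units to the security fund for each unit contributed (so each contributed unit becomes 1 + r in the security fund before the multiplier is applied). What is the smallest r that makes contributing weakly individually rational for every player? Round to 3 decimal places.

With matching at rate r, one contributed unit becomes (1 + r) in the security fund and returns 6.3 × (1 + r) / 11 to the contributor.
Setting this equal to 1: 1 + r = 11/6.3 = 1.7460.
So the minimum matching rate is r = 1.7460 − 1 = 0.746.

0.746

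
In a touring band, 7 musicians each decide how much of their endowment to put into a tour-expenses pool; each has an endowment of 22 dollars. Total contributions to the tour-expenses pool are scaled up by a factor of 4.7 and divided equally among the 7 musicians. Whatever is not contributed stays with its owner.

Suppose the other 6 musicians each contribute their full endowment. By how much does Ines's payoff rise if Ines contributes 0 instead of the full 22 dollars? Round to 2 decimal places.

7.23 dollars

Switching from a contribution of 22 to 0 lets Ines keep an extra 22 dollars, but lowers the tour-expenses pool by 22, which costs Ines their own share of that drop: 4.7/7 × 22 = 14.77.
Net gain = 22 − 14.77 = 7.23. The private return per contributed unit (0.6714) is below 1, so free-riding is indeed the best response regardless of what the others do.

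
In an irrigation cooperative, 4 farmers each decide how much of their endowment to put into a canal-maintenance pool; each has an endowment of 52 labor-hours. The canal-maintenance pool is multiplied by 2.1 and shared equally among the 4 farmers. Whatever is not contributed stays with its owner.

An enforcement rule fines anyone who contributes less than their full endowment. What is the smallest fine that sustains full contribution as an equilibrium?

Given the others contribute fully, the best deviation is to contribute 0 (any partial contribution still incurs the fine and gives up units whose private return 0.5250 is below 1).
Deviating from 52 to 0 saves 52 labor-hours but forfeits the deviator's share of the drop in the canal-maintenance pool: 2.1/4 × 52 = 27.30.
So the deviation gain is 52 − 27.30 = 24.70, and the fine must be at least 24.70 labor-hours to wipe it out.

24.70 labor-hours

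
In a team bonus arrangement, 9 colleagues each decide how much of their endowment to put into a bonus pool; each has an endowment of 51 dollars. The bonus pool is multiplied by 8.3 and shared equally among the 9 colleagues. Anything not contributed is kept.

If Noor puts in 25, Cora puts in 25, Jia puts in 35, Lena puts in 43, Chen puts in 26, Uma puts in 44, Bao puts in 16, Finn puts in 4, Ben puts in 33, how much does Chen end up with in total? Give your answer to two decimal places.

256.48 dollars

Total contributed: 25 + 25 + 35 + 43 + 26 + 44 + 16 + 4 + 33 = 251.
Each receives 8.3 × 251 / 9 = 231.48 from the bonus pool.
Chen keeps 51 − 26 = 25, so Chen's payoff is 25 + 231.48 = 256.48.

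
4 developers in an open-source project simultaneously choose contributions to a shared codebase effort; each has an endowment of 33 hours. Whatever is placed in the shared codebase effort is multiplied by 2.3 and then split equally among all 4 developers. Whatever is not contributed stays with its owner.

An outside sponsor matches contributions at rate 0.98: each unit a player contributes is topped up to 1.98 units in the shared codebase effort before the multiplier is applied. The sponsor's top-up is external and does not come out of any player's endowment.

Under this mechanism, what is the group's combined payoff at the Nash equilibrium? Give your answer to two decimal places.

Under the mechanism each unit contributed yields 2.3 × 1.98 / 4 = 1.1385 back to its contributor per unit of net cost, which exceeds 1, making full contribution the dominant choice for everyone.
So the Nash equilibrium is full contribution by all 4; the group earns 2.3 × 1.98 × 132 = 601.13.

601.13 hours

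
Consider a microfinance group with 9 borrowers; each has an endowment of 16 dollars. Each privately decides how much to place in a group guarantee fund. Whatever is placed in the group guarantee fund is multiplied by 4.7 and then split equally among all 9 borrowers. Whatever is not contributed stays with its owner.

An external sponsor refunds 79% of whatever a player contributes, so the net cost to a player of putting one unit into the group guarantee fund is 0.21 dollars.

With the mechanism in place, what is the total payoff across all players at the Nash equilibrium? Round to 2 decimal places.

Under the mechanism each unit contributed yields (4.7/9) / 0.21 = 2.4868 back to its contributor per unit of net cost, which exceeds 1, making full contribution the dominant choice for everyone.
At the Nash equilibrium everyone contributes 16. Group total payoff = 9 × (16 × 0.79 + 4.7 × 16) = 790.56.

790.56 dollars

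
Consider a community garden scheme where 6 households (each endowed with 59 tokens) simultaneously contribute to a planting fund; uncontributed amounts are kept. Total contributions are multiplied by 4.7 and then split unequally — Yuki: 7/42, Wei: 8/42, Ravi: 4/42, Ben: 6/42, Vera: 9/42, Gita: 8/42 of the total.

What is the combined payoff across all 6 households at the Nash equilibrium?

Each unit j contributes comes back to j as 4.7 × (j's share), so j prefers to contribute only if that share exceeds 1/4.7 = 0.2128; otherwise keeping the unit dominates.
Vera alone (share 9/42) is above the threshold, contributing 59; the remaining 5 contribute 0. Total contributed: 59.
The planting fund pays out 4.7 × 59 = 277.30 in total (split across the unequal shares, but the aggregate is all that matters for the group sum).
The 5 free-riders keep 59 each, adding 295. Group total = 295 + 277.30 = 572.30.

572.30 tokens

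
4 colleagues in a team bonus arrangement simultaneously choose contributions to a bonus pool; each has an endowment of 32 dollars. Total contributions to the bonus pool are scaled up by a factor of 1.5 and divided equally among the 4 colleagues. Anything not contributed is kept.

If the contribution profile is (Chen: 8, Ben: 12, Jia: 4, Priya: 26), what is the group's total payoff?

153.00 dollars

Total contributed: 8 + 12 + 4 + 26 = 50; total kept: 4 × 32 − 50 = 78.
The bonus pool pays out 1.5 × 50 = 75.00 in aggregate.
Group total = 78 + 75.00 = 153.00.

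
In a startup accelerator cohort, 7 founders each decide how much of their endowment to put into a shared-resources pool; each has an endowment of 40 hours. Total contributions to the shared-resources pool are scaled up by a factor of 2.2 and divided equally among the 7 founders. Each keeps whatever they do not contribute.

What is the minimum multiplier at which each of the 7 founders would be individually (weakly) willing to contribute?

A contributed unit returns (multiplier)/7 to its contributor.
This reaches 1 exactly when the multiplier is 7.

7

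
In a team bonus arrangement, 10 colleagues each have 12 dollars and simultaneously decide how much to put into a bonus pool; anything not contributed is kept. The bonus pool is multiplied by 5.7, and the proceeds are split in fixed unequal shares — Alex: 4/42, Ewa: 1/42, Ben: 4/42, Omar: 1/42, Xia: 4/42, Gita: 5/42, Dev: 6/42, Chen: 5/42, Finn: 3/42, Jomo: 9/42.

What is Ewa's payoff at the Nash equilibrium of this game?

13.63 dollars

A player with share s gets back 5.7·s per unit contributed, so full contribution is dominant for anyone with s > 1/5.7 = 0.1754 and zero contribution is dominant for anyone below.
Jomo alone (share 9/42) is above the threshold, contributing 12; the remaining 9 contribute 0. Total contributed: 12.
Ewa keeps 12 and receives 5.7 × 12 × 1/42 = 1.63 from the bonus pool, for a payoff of 13.63.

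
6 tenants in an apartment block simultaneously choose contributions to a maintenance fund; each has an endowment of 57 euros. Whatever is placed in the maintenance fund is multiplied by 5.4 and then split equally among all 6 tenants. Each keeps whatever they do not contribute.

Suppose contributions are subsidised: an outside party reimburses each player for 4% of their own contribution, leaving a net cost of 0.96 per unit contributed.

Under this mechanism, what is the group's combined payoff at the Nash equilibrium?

Even with the mechanism, each unit contributed returns only (5.4/6) / 0.96 = 0.9375 per unit of net cost, so contributing nothing is still dominant.
At the Nash equilibrium no one contributes; group total payoff = 6 × 57 = 342.

342.00 euros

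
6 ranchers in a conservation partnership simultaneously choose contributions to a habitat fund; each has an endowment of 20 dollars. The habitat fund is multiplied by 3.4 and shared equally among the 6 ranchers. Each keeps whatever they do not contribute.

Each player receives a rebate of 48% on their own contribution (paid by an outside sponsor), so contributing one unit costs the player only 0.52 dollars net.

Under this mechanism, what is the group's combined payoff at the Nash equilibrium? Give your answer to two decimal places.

465.60 dollars

Under the mechanism each unit contributed yields (3.4/6) / 0.52 = 1.0897 back to its contributor per unit of net cost, which exceeds 1, making full contribution the dominant choice for everyone.
So the Nash equilibrium is full contribution by all 6; the group earns 6 × (20 × 0.48 + 3.4 × 20) = 465.60.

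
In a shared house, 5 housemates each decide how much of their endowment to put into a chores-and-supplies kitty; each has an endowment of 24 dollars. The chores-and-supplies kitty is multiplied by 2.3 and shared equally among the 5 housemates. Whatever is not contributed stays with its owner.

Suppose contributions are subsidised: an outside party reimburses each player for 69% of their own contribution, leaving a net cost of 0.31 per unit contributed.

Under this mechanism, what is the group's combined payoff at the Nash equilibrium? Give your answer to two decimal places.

With the mechanism, a contributed unit returns (2.3/5) / 0.31 = 1.4839 per unit of net cost to the contributor — now above 1 — so contributing fully is weakly dominant for every player.
At the Nash equilibrium everyone contributes 24. Group total payoff = 5 × (24 × 0.69 + 2.3 × 24) = 358.80.

358.80 dollars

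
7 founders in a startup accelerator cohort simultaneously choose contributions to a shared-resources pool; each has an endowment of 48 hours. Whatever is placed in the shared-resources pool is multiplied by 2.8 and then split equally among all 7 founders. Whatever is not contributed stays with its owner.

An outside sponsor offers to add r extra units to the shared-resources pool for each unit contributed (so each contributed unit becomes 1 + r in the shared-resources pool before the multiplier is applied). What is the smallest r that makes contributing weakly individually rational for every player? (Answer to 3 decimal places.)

1.500

With matching at rate r, one contributed unit becomes (1 + r) in the shared-resources pool and returns 2.8 × (1 + r) / 7 to the contributor.
Setting this equal to 1: 1 + r = 7/2.8 = 2.5000.
So the minimum matching rate is r = 2.5000 − 1 = 1.500.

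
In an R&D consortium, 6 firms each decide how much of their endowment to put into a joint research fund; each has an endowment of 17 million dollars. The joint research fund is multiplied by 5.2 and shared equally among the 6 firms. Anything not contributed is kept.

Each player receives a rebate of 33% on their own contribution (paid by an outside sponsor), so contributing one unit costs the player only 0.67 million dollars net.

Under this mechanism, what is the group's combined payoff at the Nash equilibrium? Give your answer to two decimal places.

With the mechanism, a contributed unit returns (5.2/6) / 0.67 = 1.2935 per unit of net cost to the contributor — now above 1 — so contributing fully is weakly dominant for every player.
So the Nash equilibrium is full contribution by all 6; the group earns 6 × (17 × 0.33 + 5.2 × 17) = 564.06.

564.06 million dollars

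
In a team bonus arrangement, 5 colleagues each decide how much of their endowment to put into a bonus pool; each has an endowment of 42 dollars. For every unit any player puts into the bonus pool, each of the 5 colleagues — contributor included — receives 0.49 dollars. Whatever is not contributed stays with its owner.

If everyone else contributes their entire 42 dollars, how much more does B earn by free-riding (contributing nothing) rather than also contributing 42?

21.42 dollars

Switching from a contribution of 42 to 0 lets B keep an extra 42 dollars, but lowers the bonus pool by 42, which costs B their own share of that drop: 0.49 × 42 = 20.58.
Net gain = 42 − 20.58 = 21.42. The private return per contributed unit (0.49) is below 1, so free-riding is indeed the best response regardless of what the others do.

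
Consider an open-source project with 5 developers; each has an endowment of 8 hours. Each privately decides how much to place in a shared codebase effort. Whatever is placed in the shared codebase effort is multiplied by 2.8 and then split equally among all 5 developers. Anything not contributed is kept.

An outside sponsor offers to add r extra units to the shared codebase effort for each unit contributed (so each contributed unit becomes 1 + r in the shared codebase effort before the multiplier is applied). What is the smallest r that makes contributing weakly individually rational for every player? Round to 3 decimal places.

With matching at rate r, one contributed unit becomes (1 + r) in the shared codebase effort and returns 2.8 × (1 + r) / 5 to the contributor.
Setting this equal to 1: 1 + r = 5/2.8 = 1.7857.
So the minimum matching rate is r = 1.7857 − 1 = 0.786.

0.786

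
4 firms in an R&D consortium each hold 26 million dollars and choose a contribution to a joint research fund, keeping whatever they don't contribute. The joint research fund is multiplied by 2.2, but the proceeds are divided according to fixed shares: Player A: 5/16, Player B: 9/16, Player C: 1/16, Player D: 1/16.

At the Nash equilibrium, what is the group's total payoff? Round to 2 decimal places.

135.20 million dollars

For player j, contributing a unit is worthwhile iff 2.2 × (j's share) ≥ 1, i.e. iff j's share is at least 0.4545.
Player B alone (share 9/16) is above the threshold, contributing 26; the remaining 3 contribute 0. Total contributed: 26.
The joint research fund pays out 2.2 × 26 = 57.20 in total (split across the unequal shares, but the aggregate is all that matters for the group sum).
The 3 free-riders keep 26 each, adding 78. Group total = 78 + 57.20 = 135.20.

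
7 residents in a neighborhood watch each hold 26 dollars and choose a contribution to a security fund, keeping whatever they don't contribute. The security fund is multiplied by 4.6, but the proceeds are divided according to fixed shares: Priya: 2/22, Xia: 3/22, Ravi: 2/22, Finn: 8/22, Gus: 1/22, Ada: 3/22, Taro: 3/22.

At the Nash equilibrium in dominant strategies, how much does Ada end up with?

42.31 dollars

Player j's private return per contributed unit is 4.6 × (j's share). Contributing is weakly dominant for j when that share is at least 1/4.6 = 0.2174, and contributing 0 is dominant otherwise.
Only Finn (8/22) clears that bar, contributing 26; the remaining 6 contribute 0. Total contributed: 26.
Ada keeps 26 and receives 4.6 × 26 × 3/22 = 16.31 from the security fund, for a payoff of 42.31.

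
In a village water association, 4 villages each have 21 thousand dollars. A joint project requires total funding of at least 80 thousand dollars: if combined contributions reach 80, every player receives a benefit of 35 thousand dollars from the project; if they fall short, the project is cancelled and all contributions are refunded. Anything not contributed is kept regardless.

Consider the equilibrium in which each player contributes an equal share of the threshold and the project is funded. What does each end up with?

Equal share of the threshold: 80/4 = 20.
At this profile no one gains by cutting their contribution: any cut drops the total below 80, the project is cancelled, contributions are refunded, and the deviator ends with 21, which is less than 21 − 20 + 35 = 36. Contributing more than 20 just wastes the excess. So contributing exactly 20 is a best response.
Each player's payoff: 21 − 20 + 35 = 36.

36 thousand dollars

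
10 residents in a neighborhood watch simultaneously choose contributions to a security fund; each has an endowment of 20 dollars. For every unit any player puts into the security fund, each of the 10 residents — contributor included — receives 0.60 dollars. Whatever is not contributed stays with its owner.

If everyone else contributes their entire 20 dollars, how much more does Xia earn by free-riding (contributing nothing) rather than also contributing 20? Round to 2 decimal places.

Switching from a contribution of 20 to 0 lets Xia keep an extra 20 dollars, but lowers the security fund by 20, which costs Xia their own share of that drop: 0.60 × 20 = 12.00.
Net gain = 20 − 12.00 = 8.00. The private return per contributed unit (0.60) is below 1, so free-riding is indeed the best response regardless of what the others do.

8.00 dollars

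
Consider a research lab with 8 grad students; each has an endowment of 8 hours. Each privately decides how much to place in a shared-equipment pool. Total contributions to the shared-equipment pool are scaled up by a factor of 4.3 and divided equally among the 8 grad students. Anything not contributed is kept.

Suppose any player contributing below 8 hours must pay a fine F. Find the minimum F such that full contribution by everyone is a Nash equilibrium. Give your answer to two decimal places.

Given the others contribute fully, the best deviation is to contribute 0 (any partial contribution still incurs the fine and gives up units whose private return 0.5375 is below 1).
Deviating from 8 to 0 saves 8 hours but forfeits the deviator's share of the drop in the shared-equipment pool: 4.3/8 × 8 = 4.30.
So the deviation gain is 8 − 4.30 = 3.70, and the fine must be at least 3.70 hours to wipe it out.

3.70 hours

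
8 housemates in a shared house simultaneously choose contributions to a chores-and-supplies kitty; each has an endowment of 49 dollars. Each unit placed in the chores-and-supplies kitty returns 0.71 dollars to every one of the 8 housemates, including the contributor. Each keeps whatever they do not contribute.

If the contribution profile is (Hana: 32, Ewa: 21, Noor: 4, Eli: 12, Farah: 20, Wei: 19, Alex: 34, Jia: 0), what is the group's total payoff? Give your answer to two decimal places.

Total contributed: 32 + 21 + 4 + 12 + 20 + 19 + 34 + 0 = 142; total kept: 8 × 49 − 142 = 250.
The chores-and-supplies kitty pays out 0.71 × 8 × 142 = 806.56 in aggregate.
Group total = 250 + 806.56 = 1056.56.

1056.56 dollars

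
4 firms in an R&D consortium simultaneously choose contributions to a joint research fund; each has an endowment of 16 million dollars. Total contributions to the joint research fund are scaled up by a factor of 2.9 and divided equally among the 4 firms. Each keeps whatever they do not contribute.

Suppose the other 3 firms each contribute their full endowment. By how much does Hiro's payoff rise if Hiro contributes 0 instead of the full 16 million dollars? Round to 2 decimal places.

Switching from a contribution of 16 to 0 lets Hiro keep an extra 16 million dollars, but lowers the joint research fund by 16, which costs Hiro their own share of that drop: 2.9/4 × 16 = 11.60.
Net gain = 16 − 11.60 = 4.40. The private return per contributed unit (0.7250) is below 1, so free-riding is indeed the best response regardless of what the others do.

4.40 million dollars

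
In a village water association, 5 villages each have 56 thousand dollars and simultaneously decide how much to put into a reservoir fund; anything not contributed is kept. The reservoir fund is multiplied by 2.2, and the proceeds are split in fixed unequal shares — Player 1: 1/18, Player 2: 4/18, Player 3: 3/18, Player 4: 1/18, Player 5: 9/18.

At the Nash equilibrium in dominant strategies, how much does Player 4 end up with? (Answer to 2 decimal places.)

62.84 thousand dollars

A player with share s gets back 2.2·s per unit contributed, so full contribution is dominant for anyone with s > 1/2.2 = 0.4545 and zero contribution is dominant for anyone below.
The only share above 0.4545 is Player 5's 9/18, contributing 56; the remaining 4 contribute 0. Total contributed: 56.
Player 4 keeps 56 and receives 2.2 × 56 × 1/18 = 6.84 from the reservoir fund, for a payoff of 62.84.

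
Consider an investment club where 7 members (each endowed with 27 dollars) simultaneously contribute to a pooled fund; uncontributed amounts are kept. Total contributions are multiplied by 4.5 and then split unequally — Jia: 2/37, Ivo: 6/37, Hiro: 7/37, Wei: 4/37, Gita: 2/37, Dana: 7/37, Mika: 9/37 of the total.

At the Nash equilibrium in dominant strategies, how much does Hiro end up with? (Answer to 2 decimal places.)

For player j, contributing a unit is worthwhile iff 4.5 × (j's share) ≥ 1, i.e. iff j's share is at least 0.2222.
Only Mika (9/37) clears that bar, contributing 27; the remaining 6 contribute 0. Total contributed: 27.
Hiro keeps 27 and receives 4.5 × 27 × 7/37 = 22.99 from the pooled fund, for a payoff of 49.99.

49.99 dollars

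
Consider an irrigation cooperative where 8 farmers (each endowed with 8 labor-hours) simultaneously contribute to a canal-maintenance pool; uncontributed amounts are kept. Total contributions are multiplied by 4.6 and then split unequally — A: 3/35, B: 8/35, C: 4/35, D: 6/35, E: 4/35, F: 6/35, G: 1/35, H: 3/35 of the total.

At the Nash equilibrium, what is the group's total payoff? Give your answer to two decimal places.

92.80 labor-hours

Player j's private return per contributed unit is 4.6 × (j's share). Contributing is weakly dominant for j when that share is at least 1/4.6 = 0.2174, and contributing 0 is dominant otherwise.
Only B (8/35) clears that bar, contributing 8; the remaining 7 contribute 0. Total contributed: 8.
The canal-maintenance pool pays out 4.6 × 8 = 36.80 in total (split across the unequal shares, but the aggregate is all that matters for the group sum).
The 7 free-riders keep 8 each, adding 56. Group total = 56 + 36.80 = 92.80.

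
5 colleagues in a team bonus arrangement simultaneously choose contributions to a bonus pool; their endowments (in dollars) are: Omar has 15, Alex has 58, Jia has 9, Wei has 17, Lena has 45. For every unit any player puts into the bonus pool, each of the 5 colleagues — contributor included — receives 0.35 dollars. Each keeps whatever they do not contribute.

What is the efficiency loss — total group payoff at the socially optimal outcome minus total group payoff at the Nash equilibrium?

108.00 dollars

The private return per contributed unit is 0.35 < 1 for everyone, so the Nash equilibrium is zero contribution and the group total is Σ E_j = 15 + 58 + 9 + 17 + 45 = 144.
Each contributed unit returns 1.750 to the group, so the social optimum is full contribution by everyone: group total = 1.750 × 144 = 252.00.
Efficiency loss = (1.750 − 1) × 144 = 108.00.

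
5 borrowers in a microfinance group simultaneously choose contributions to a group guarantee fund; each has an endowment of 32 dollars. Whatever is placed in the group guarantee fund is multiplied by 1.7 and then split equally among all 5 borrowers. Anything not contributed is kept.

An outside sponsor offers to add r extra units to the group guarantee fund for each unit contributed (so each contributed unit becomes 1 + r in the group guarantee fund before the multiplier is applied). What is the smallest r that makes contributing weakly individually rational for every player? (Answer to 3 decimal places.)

1.941

With matching at rate r, one contributed unit becomes (1 + r) in the group guarantee fund and returns 1.7 × (1 + r) / 5 to the contributor.
Setting this equal to 1: 1 + r = 5/1.7 = 2.9412.
So the minimum matching rate is r = 2.9412 − 1 = 1.941.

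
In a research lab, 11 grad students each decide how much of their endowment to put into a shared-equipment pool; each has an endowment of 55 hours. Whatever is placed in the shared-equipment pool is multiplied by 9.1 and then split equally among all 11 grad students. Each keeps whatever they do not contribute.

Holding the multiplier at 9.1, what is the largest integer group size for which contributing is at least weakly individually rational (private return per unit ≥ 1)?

9

Private return per unit is 9.1/(group size), which is ≥ 1 whenever the group size is ≤ 9.1.
The largest such integer is 9.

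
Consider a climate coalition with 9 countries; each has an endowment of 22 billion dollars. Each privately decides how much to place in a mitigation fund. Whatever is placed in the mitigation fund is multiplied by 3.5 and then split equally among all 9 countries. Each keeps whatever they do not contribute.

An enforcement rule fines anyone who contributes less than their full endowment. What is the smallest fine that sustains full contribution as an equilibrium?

13.44 billion dollars

Given the others contribute fully, the best deviation is to contribute 0 (any partial contribution still incurs the fine and gives up units whose private return 0.3889 is below 1).
Deviating from 22 to 0 saves 22 billion dollars but forfeits the deviator's share of the drop in the mitigation fund: 3.5/9 × 22 = 8.56.
So the deviation gain is 22 − 8.56 = 13.44, and the fine must be at least 13.44 billion dollars to wipe it out.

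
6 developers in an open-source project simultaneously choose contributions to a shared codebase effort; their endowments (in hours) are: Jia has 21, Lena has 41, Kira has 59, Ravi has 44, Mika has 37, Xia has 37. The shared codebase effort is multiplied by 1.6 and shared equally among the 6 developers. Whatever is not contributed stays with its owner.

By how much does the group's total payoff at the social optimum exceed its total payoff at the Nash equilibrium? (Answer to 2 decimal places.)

143.40 hours

The private return per contributed unit is 1.6/6 = 0.2667 < 1 for every player regardless of endowment, so the Nash equilibrium is zero contribution and the group total is Σ E_j = 21 + 41 + 59 + 44 + 37 + 37 = 239.
Each contributed unit returns 1.600 to the group, so the social optimum is full contribution by everyone: group total = 1.600 × 239 = 382.40.
Efficiency loss = (1.600 − 1) × 239 = 143.40.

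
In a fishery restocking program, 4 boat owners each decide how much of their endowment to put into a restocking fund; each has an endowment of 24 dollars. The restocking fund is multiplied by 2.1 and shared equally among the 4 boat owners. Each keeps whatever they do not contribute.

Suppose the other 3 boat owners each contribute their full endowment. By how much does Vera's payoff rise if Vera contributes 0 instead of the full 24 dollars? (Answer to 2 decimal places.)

Switching from a contribution of 24 to 0 lets Vera keep an extra 24 dollars, but lowers the restocking fund by 24, which costs Vera their own share of that drop: 2.1/4 × 24 = 12.60.
Net gain = 24 − 12.60 = 11.40. The private return per contributed unit (0.5250) is below 1, so free-riding is indeed the best response regardless of what the others do.

11.40 dollars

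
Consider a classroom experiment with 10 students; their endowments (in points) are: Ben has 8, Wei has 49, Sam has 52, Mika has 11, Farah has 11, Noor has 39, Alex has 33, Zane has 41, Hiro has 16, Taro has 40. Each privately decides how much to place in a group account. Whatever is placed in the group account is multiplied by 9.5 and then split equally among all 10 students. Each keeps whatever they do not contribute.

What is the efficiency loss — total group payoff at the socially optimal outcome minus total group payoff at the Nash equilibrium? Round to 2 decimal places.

2550.00 points

The private return per contributed unit is 9.5/10 = 0.9500 < 1 for every player regardless of endowment, so the Nash equilibrium is zero contribution and the group total is Σ E_j = 8 + 49 + 52 + 11 + 11 + 39 + 33 + 41 + 16 + 40 = 300.
Each contributed unit returns 9.500 to the group, so the social optimum is full contribution by everyone: group total = 9.500 × 300 = 2850.00.
Efficiency loss = (9.500 − 1) × 300 = 2550.00.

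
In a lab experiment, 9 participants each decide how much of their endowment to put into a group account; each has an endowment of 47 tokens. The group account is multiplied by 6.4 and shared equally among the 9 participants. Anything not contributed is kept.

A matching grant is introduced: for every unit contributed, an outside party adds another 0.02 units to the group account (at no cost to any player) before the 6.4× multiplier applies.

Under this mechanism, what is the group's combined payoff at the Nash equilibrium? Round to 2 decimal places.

423.00 tokens

With the mechanism, a contributed unit returns 6.4 × 1.02 / 9 = 0.7253 per unit of net cost — still below 1 — so contributing 0 remains dominant for every player.
At the Nash equilibrium no one contributes; group total payoff = 9 × 47 = 423.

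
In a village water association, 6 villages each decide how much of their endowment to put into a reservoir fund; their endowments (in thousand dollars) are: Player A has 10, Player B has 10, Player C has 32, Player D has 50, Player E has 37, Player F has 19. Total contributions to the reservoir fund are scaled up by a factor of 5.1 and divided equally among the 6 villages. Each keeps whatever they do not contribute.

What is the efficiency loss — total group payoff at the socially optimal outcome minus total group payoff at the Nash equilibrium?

647.80 thousand dollars

The private return per contributed unit is 5.1/6 = 0.8500 < 1 for every player regardless of endowment, so the Nash equilibrium is zero contribution and the group total is Σ E_j = 10 + 10 + 32 + 50 + 37 + 19 = 158.
Each contributed unit returns 5.100 to the group, so the social optimum is full contribution by everyone: group total = 5.100 × 158 = 805.80.
Efficiency loss = (5.100 − 1) × 158 = 647.80.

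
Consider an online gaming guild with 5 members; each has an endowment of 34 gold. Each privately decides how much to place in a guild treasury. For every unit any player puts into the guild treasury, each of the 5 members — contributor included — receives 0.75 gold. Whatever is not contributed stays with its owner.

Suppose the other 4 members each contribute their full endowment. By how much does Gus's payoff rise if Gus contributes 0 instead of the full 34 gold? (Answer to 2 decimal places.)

8.50 gold

Switching from a contribution of 34 to 0 lets Gus keep an extra 34 gold, but lowers the guild treasury by 34, which costs Gus their own share of that drop: 0.75 × 34 = 25.50.
Net gain = 34 − 25.50 = 8.50. The private return per contributed unit (0.75) is below 1, so free-riding is indeed the best response regardless of what the others do.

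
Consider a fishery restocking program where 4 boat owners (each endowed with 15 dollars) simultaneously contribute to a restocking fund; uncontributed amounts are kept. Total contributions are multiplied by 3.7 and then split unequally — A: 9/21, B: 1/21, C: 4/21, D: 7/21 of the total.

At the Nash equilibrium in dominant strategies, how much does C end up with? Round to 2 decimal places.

36.14 dollars

A player with share s gets back 3.7·s per unit contributed, so full contribution is dominant for anyone with s > 1/3.7 = 0.2703 and zero contribution is dominant for anyone below.
A and D are above the threshold, contributing 15 each; the remaining 2 contribute 0. Total contributed: 30.
C keeps 15 and receives 3.7 × 30 × 4/21 = 21.14 from the restocking fund, for a payoff of 36.14.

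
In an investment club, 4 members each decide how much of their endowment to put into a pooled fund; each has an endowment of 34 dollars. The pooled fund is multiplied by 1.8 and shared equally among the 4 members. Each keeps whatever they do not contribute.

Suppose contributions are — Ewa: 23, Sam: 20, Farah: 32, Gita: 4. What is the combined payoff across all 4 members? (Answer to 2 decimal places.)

Total contributed: 23 + 20 + 32 + 4 = 79; total kept: 4 × 34 − 79 = 57.
The pooled fund pays out 1.8 × 79 = 142.20 in aggregate.
Group total = 57 + 142.20 = 199.20.

199.20 dollars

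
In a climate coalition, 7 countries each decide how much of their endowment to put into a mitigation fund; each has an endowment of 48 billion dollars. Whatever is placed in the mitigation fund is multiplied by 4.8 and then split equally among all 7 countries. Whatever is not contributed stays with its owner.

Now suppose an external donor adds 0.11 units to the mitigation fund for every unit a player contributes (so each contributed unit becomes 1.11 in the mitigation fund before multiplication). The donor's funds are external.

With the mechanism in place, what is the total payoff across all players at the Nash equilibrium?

336.00 billion dollars

With the mechanism, a contributed unit returns 4.8 × 1.11 / 7 = 0.7611 per unit of net cost — still below 1 — so contributing 0 remains dominant for every player.
At the Nash equilibrium no one contributes; group total payoff = 7 × 48 = 336.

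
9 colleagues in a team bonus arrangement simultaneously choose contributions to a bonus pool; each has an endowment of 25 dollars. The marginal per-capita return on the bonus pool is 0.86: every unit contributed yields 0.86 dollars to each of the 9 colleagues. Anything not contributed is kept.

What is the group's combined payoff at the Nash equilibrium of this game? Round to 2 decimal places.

The private return per contributed unit is 0.86 < 1, so contributing 0 is dominant for every player. At the Nash equilibrium everyone keeps their 25, and the group total is 9 × 25 = 225.

225.00 dollars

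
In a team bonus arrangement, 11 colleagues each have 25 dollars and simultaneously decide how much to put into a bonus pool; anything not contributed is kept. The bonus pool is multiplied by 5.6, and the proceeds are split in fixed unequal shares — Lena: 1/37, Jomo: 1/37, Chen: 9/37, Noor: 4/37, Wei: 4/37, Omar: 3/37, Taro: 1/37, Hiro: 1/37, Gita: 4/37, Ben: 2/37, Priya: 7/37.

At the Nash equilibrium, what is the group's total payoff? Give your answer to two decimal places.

505.00 dollars

Each unit j contributes comes back to j as 5.6 × (j's share), so j prefers to contribute only if that share exceeds 1/5.6 = 0.1786; otherwise keeping the unit dominates.
The shares above 0.1786 belong to Chen and Priya, contributing 25 each; the remaining 9 contribute 0. Total contributed: 50.
The bonus pool pays out 5.6 × 50 = 280.00 in total (split across the unequal shares, but the aggregate is all that matters for the group sum).
The 9 free-riders keep 25 each, adding 225. Group total = 225 + 280.00 = 505.00.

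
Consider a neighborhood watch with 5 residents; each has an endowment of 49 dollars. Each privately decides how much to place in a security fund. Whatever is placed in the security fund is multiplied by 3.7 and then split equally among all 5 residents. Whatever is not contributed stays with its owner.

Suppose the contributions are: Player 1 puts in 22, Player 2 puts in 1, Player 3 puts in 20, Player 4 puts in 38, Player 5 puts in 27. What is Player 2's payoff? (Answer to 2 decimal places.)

127.92 dollars

Total contributed: 22 + 1 + 20 + 38 + 27 = 108.
Each receives 3.7 × 108 / 5 = 79.92 from the security fund.
Player 2 keeps 49 − 1 = 48, so Player 2's payoff is 48 + 79.92 = 127.92.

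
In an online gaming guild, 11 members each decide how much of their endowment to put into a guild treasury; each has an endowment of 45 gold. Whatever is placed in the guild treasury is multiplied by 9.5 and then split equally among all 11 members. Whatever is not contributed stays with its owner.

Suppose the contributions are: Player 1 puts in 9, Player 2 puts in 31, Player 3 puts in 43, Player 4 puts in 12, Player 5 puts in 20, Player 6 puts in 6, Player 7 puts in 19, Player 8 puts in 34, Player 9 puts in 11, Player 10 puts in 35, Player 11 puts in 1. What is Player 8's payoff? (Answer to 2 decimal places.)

Total contributed: 9 + 31 + 43 + 12 + 20 + 6 + 19 + 34 + 11 + 35 + 1 = 221.
Each receives 9.5 × 221 / 11 = 190.86 from the guild treasury.
Player 8 keeps 45 − 34 = 11, so Player 8's payoff is 11 + 190.86 = 201.86.

201.86 gold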